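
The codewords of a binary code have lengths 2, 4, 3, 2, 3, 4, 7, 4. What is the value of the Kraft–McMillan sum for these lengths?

0.9453125

With common denominator 2^7 = 128: Σ 2^(−ℓᵢ) = 32/128 + 8/128 + 16/128 + 32/128 + 16/128 + 8/128 + 1/128 + 8/128 = 121/128 = 0.9453125.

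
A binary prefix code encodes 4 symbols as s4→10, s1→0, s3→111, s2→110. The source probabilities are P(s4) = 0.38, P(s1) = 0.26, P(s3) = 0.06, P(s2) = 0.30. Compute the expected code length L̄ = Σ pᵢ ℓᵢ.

2.1 bits/symbol

L̄ = Σ pᵢ·ℓᵢ = 0.38·2 + 0.26·1 + 0.06·3 + 0.30·3 = 2.1 bits/symbol.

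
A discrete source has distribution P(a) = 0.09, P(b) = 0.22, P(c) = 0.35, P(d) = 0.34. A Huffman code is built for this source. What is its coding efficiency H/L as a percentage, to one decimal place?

Entropy H = −Σ p log₂ p ≈ 1.8525 bits.
Huffman merges: 9/100+11/50→31/100; 31/100+17/50→13/20; 7/20+13/20→1. L = 49/25 ≈ 1.9600.
Efficiency = H/L = 1.8525/1.9600 = 94.5%.

94.5%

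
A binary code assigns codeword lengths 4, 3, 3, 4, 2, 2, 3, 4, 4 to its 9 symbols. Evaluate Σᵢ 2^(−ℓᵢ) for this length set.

1.125

With common denominator 2^4 = 16: Σ 2^(−ℓᵢ) = 1/16 + 2/16 + 2/16 + 1/16 + 4/16 + 4/16 + 2/16 + 1/16 + 1/16 = 18/16 = 1.125.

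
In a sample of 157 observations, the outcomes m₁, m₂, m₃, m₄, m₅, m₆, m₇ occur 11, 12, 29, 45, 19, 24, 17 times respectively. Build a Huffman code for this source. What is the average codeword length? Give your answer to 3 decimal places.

2.675 bits/symbol

Probabilities are the counts divided by 157.
Repeatedly combine the two least-probable nodes; the expected code length is the sum of the merged weights.
merge 11/157 + 12/157 → 23/157
merge 17/157 + 19/157 → 36/157
merge 23/157 + 24/157 → 47/157
merge 29/157 + 36/157 → 65/157
merge 45/157 + 47/157 → 92/157
merge 65/157 + 92/157 → 1
L = 23/157 + 36/157 + 47/157 + 65/157 + 92/157 + 1 = 420/157 ≈ 2.675 bits/symbol.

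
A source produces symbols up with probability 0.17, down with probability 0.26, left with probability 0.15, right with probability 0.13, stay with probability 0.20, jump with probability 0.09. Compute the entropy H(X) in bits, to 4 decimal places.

H = −Σ pᵢ log₂ pᵢ.
−0.17·log₂(0.17) = 0.4346
−0.26·log₂(0.26) = 0.5053
−0.15·log₂(0.15) = 0.4105
−0.13·log₂(0.13) = 0.3826
−0.20·log₂(0.20) = 0.4644
−0.09·log₂(0.09) = 0.3127
Sum ≈ 2.5101 → 2.5101 bits.

2.5101 bits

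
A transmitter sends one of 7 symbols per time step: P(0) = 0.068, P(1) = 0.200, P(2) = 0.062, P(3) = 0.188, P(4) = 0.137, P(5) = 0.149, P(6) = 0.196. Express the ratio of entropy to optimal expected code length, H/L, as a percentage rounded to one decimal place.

Entropy H = −Σ p log₂ p ≈ 2.6931 bits.
Huffman merges: 31/500+17/250→13/100; 13/100+137/1000→267/1000; 149/1000+47/250→337/1000; 49/250+1/5→99/250; 267/1000+337/1000→151/250; 99/250+151/250→1. L = 1367/500 ≈ 2.7340.
Efficiency = H/L = 2.6931/2.7340 = 98.5%.

98.5%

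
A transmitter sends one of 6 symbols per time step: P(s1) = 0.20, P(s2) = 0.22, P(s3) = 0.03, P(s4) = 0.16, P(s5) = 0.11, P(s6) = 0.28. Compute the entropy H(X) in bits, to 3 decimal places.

2.384 bits

H = −Σ pᵢ log₂ pᵢ.
−0.20·log₂(0.20) = 0.4644
−0.22·log₂(0.22) = 0.4806
−0.03·log₂(0.03) = 0.1518
−0.16·log₂(0.16) = 0.4230
−0.11·log₂(0.11) = 0.3503
−0.28·log₂(0.28) = 0.5142
Sum ≈ 2.3842 → 2.384 bits.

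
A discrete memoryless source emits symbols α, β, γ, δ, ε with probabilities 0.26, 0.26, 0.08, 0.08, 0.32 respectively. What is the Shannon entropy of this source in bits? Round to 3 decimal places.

2.120 bits

H = −Σ pᵢ log₂ pᵢ.
−0.26·log₂(0.26) = 0.5053
−0.26·log₂(0.26) = 0.5053
−0.08·log₂(0.08) = 0.2915
−0.08·log₂(0.08) = 0.2915
−0.32·log₂(0.32) = 0.5260
Sum ≈ 2.1196 → 2.120 bits.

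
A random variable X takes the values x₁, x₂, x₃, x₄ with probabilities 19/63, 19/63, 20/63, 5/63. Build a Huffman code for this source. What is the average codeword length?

Repeatedly combine the two least-probable nodes; the expected code length is the sum of the merged weights.
merge 5/63 + 19/63 → 8/21
merge 19/63 + 20/63 → 13/21
merge 8/21 + 13/21 → 1
L = 8/21 + 13/21 + 1 = 2 bits/symbol.

2 bits/symbol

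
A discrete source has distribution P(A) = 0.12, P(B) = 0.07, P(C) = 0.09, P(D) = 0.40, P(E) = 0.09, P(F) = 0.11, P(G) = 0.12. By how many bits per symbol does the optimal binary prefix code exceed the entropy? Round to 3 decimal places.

Entropy H = −Σ p log₂ p ≈ 2.5071 bits.
Huffman merges: 7/100+9/100→4/25; 9/100+11/100→1/5; 3/25+3/25→6/25; 4/25+1/5→9/25; 6/25+9/25→3/5; 2/5+3/5→1. L = 64/25 ≈ 2.5600.
L − H = 2.5600 − 2.5071 = 0.053 bits.

0.053 bits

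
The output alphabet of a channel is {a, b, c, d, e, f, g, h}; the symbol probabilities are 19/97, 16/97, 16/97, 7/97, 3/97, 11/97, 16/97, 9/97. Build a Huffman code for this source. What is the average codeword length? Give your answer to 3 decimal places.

2.907 bits/symbol

Repeatedly combine the two least-probable nodes; the expected code length is the sum of the merged weights.
merge 3/97 + 7/97 → 10/97
merge 9/97 + 10/97 → 19/97
merge 11/97 + 16/97 → 27/97
merge 16/97 + 16/97 → 32/97
merge 19/97 + 19/97 → 38/97
merge 27/97 + 32/97 → 59/97
merge 38/97 + 59/97 → 1
L = 10/97 + 19/97 + 27/97 + 32/97 + 38/97 + 59/97 + 1 = 282/97 ≈ 2.907 bits/symbol.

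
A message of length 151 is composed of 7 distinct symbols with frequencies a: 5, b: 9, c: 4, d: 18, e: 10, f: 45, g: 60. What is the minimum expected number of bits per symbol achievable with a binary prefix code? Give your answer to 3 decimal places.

2.272 bits/symbol

Probabilities are the counts divided by 151.
Repeatedly combine the two least-probable nodes; the expected code length is the sum of the merged weights.
merge 4/151 + 5/151 → 9/151
merge 9/151 + 9/151 → 18/151
merge 10/151 + 18/151 → 28/151
merge 18/151 + 28/151 → 46/151
merge 45/151 + 46/151 → 91/151
merge 60/151 + 91/151 → 1
L = 9/151 + 18/151 + 28/151 + 46/151 + 91/151 + 1 = 343/151 ≈ 2.272 bits/symbol.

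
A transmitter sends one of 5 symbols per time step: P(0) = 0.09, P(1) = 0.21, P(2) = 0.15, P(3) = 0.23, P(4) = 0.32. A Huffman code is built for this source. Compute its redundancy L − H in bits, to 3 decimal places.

Entropy H = −Σ p log₂ p ≈ 2.2097 bits.
Huffman merges: 9/100+3/20→6/25; 21/100+23/100→11/25; 6/25+8/25→14/25; 11/25+14/25→1. L = 56/25 ≈ 2.2400.
L − H = 2.2400 − 2.2097 = 0.030 bits.

0.030 bits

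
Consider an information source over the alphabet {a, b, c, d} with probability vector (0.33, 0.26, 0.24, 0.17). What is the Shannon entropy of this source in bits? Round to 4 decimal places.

1.9618 bits

H = −Σ pᵢ log₂ pᵢ.
−0.33·log₂(0.33) = 0.5278
−0.26·log₂(0.26) = 0.5053
−0.24·log₂(0.24) = 0.4941
−0.17·log₂(0.17) = 0.4346
Sum ≈ 1.9618 → 1.9618 bits.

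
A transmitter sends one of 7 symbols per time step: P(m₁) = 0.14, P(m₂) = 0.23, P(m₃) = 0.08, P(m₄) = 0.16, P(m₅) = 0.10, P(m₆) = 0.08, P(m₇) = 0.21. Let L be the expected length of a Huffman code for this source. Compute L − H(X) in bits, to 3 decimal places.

0.024 bits

Entropy H = −Σ p log₂ p ≈ 2.6958 bits.
Huffman merges: 2/25+2/25→4/25; 1/10+7/50→6/25; 4/25+4/25→8/25; 21/100+23/100→11/25; 6/25+8/25→14/25; 11/25+14/25→1. L = 68/25 ≈ 2.7200.
L − H = 2.7200 − 2.6958 = 0.024 bits.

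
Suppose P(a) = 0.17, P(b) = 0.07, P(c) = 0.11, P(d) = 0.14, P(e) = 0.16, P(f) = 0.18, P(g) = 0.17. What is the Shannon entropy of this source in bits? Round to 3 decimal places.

H = −Σ pᵢ log₂ pᵢ.
−0.17·log₂(0.17) = 0.4346
−0.07·log₂(0.07) = 0.2686
−0.11·log₂(0.11) = 0.3503
−0.14·log₂(0.14) = 0.3971
−0.16·log₂(0.16) = 0.4230
−0.18·log₂(0.18) = 0.4453
−0.17·log₂(0.17) = 0.4346
Sum ≈ 2.7535 → 2.753 bits.

2.753 bits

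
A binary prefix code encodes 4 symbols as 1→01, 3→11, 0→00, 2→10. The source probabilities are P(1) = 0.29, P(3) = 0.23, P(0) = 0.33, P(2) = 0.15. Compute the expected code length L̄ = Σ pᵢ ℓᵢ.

2 bits/symbol

L̄ = Σ pᵢ·ℓᵢ = 0.29·2 + 0.23·2 + 0.33·2 + 0.15·2 = 2 bits/symbol.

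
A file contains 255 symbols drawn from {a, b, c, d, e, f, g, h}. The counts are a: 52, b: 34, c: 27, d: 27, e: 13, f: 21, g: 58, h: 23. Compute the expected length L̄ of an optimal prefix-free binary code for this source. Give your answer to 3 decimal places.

2.898 bits/symbol

Probabilities are the counts divided by 255.
Repeatedly combine the two least-probable nodes; the expected code length is the sum of the merged weights.
merge 13/255 + 7/85 → 2/15
merge 23/255 + 9/85 → 10/51
merge 9/85 + 2/15 → 61/255
merge 2/15 + 10/51 → 28/85
merge 52/255 + 58/255 → 22/51
merge 61/255 + 28/85 → 29/51
merge 22/51 + 29/51 → 1
L = 2/15 + 10/51 + 61/255 + 28/85 + 22/51 + 29/51 + 1 = 739/255 ≈ 2.898 bits/symbol.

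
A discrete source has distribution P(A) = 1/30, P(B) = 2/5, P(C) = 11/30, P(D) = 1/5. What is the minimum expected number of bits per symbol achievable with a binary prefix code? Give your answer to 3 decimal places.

Repeatedly combine the two least-probable nodes; the expected code length is the sum of the merged weights.
merge 1/30 + 1/5 → 7/30
merge 7/30 + 11/30 → 3/5
merge 2/5 + 3/5 → 1
L = 7/30 + 3/5 + 1 = 11/6 ≈ 1.833 bits/symbol.

1.833 bits/symbol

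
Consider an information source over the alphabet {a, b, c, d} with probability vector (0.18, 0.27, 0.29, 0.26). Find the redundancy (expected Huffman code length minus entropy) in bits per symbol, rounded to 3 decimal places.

0.021 bits

Entropy H = −Σ p log₂ p ≈ 1.9785 bits.
Huffman merges: 9/50+13/50→11/25; 27/100+29/100→14/25; 11/25+14/25→1. L = 2 ≈ 2.0000.
L − H = 2.0000 − 1.9785 = 0.021 bits.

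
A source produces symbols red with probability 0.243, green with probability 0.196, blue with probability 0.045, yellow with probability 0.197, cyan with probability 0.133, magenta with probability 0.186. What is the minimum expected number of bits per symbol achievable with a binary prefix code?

2.542 bits/symbol

Repeatedly combine the two least-probable nodes; the expected code length is the sum of the merged weights.
merge 9/200 + 133/1000 → 89/500
merge 89/500 + 93/500 → 91/250
merge 49/250 + 197/1000 → 393/1000
merge 243/1000 + 91/250 → 607/1000
merge 393/1000 + 607/1000 → 1
L = 89/500 + 91/250 + 393/1000 + 607/1000 + 1 = 1271/500 = 2.542 bits/symbol.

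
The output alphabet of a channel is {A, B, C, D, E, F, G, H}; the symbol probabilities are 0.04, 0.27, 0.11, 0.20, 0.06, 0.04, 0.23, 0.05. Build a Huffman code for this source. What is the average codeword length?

Repeatedly combine the two least-probable nodes; the expected code length is the sum of the merged weights.
merge 1/25 + 1/25 → 2/25
merge 1/20 + 3/50 → 11/100
merge 2/25 + 11/100 → 19/100
merge 11/100 + 19/100 → 3/10
merge 1/5 + 23/100 → 43/100
merge 27/100 + 3/10 → 57/100
merge 43/100 + 57/100 → 1
L = 2/25 + 11/100 + 19/100 + 3/10 + 43/100 + 57/100 + 1 = 67/25 = 2.68 bits/symbol.

2.68 bits/symbol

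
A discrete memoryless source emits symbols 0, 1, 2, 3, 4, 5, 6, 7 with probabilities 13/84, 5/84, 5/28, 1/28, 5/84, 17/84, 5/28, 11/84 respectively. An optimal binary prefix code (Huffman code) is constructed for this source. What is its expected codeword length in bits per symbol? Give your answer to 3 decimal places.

2.869 bits/symbol

Repeatedly combine the two least-probable nodes; the expected code length is the sum of the merged weights.
merge 1/28 + 5/84 → 2/21
merge 5/84 + 2/21 → 13/84
merge 11/84 + 13/84 → 2/7
merge 13/84 + 5/28 → 1/3
merge 5/28 + 17/84 → 8/21
merge 2/7 + 1/3 → 13/21
merge 8/21 + 13/21 → 1
L = 2/21 + 13/84 + 2/7 + 1/3 + 8/21 + 13/21 + 1 = 241/84 ≈ 2.869 bits/symbol.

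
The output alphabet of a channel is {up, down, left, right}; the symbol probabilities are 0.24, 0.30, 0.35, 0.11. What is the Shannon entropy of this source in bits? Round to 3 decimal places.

1.896 bits

H = −Σ pᵢ log₂ pᵢ.
−0.24·log₂(0.24) = 0.4941
−0.30·log₂(0.30) = 0.5211
−0.35·log₂(0.35) = 0.5301
−0.11·log₂(0.11) = 0.3503
Sum ≈ 1.8956 → 1.896 bits.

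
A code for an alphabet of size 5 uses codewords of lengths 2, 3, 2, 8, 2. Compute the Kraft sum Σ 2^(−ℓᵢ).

0.87890625

With common denominator 2^8 = 256: Σ 2^(−ℓᵢ) = 64/256 + 32/256 + 64/256 + 1/256 + 64/256 = 225/256 = 0.87890625.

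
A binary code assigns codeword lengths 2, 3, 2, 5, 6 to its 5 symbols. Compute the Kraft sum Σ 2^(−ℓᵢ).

With common denominator 2^6 = 64: Σ 2^(−ℓᵢ) = 16/64 + 8/64 + 16/64 + 2/64 + 1/64 = 43/64 = 0.671875.

0.671875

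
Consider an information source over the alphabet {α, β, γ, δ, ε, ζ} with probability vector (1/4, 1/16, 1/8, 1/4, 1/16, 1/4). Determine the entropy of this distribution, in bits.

2.375 bits

Each probability is a power of 1/2, so log₂(1/p) is an integer.
H = Σ p·log₂(1/p) = 1/4·2 + 1/16·4 + 1/8·3 + 1/4·2 + 1/16·4 + 1/4·2 = 2.375 bits.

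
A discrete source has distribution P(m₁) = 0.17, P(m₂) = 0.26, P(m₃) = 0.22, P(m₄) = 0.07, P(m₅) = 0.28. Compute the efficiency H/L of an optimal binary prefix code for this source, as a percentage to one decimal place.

98.4%

Entropy H = −Σ p log₂ p ≈ 2.2032 bits.
Huffman merges: 7/100+17/100→6/25; 11/50+6/25→23/50; 13/50+7/25→27/50; 23/50+27/50→1. L = 56/25 ≈ 2.2400.
Efficiency = H/L = 2.2032/2.2400 = 98.4%.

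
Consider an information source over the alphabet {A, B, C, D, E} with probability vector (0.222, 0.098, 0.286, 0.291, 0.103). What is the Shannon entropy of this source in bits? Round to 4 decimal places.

H = −Σ pᵢ log₂ pᵢ.
−0.222·log₂(0.222) = 0.4820
−0.098·log₂(0.098) = 0.3284
−0.286·log₂(0.286) = 0.5165
−0.291·log₂(0.291) = 0.5182
−0.103·log₂(0.103) = 0.3378
Sum ≈ 2.1830 → 2.1830 bits.

2.1830 bits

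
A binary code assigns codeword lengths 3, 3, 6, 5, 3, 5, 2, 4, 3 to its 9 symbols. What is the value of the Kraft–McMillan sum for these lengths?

With common denominator 2^6 = 64: Σ 2^(−ℓᵢ) = 8/64 + 8/64 + 1/64 + 2/64 + 8/64 + 2/64 + 16/64 + 4/64 + 8/64 = 57/64 = 0.890625.

0.890625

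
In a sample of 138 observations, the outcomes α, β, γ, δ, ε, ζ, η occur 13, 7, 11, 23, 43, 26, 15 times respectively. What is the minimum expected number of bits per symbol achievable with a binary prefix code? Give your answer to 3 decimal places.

Probabilities are the counts divided by 138.
Repeatedly combine the two least-probable nodes; the expected code length is the sum of the merged weights.
merge 7/138 + 11/138 → 3/23
merge 13/138 + 5/46 → 14/69
merge 3/23 + 1/6 → 41/138
merge 13/69 + 14/69 → 9/23
merge 41/138 + 43/138 → 14/23
merge 9/23 + 14/23 → 1
L = 3/23 + 14/69 + 41/138 + 9/23 + 14/23 + 1 = 121/46 ≈ 2.630 bits/symbol.

2.630 bits/symbol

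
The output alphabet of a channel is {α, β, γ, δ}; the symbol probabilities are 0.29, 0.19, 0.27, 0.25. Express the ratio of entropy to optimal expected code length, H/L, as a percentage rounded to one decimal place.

Entropy H = −Σ p log₂ p ≈ 1.9832 bits.
Huffman merges: 19/100+1/4→11/25; 27/100+29/100→14/25; 11/25+14/25→1. L = 2 ≈ 2.0000.
Efficiency = H/L = 1.9832/2.0000 = 99.2%.

99.2%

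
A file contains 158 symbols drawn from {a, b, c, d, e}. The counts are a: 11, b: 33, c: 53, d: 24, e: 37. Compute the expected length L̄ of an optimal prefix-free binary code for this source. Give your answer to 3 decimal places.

Probabilities are the counts divided by 158.
Repeatedly combine the two least-probable nodes; the expected code length is the sum of the merged weights.
merge 11/158 + 12/79 → 35/158
merge 33/158 + 35/158 → 34/79
merge 37/158 + 53/158 → 45/79
merge 34/79 + 45/79 → 1
L = 35/158 + 34/79 + 45/79 + 1 = 351/158 ≈ 2.222 bits/symbol.

2.222 bits/symbol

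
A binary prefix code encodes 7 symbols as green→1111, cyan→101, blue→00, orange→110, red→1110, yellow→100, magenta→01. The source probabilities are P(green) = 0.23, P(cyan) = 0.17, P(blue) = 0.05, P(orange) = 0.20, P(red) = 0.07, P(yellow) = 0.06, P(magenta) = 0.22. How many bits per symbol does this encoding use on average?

3.03 bits/symbol

L̄ = Σ pᵢ·ℓᵢ = 0.23·4 + 0.17·3 + 0.05·2 + 0.20·3 + 0.07·4 + 0.06·3 + 0.22·2 = 3.03 bits/symbol.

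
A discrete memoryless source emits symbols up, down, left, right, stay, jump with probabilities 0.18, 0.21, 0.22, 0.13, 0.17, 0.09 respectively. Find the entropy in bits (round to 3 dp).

H = −Σ pᵢ log₂ pᵢ.
−0.18·log₂(0.18) = 0.4453
−0.21·log₂(0.21) = 0.4728
−0.22·log₂(0.22) = 0.4806
−0.13·log₂(0.13) = 0.3826
−0.17·log₂(0.17) = 0.4346
−0.09·log₂(0.09) = 0.3127
Sum ≈ 2.5286 → 2.529 bits.

2.529 bits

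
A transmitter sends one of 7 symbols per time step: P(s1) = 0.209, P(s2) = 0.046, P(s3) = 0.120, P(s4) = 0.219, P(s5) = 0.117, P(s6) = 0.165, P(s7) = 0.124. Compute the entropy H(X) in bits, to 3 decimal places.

2.688 bits

H = −Σ pᵢ log₂ pᵢ.
−0.209·log₂(0.209) = 0.4720
−0.046·log₂(0.046) = 0.2043
−0.120·log₂(0.120) = 0.3671
−0.219·log₂(0.219) = 0.4798
−0.117·log₂(0.117) = 0.3622
−0.165·log₂(0.165) = 0.4289
−0.124·log₂(0.124) = 0.3734
Sum ≈ 2.6878 → 2.688 bits.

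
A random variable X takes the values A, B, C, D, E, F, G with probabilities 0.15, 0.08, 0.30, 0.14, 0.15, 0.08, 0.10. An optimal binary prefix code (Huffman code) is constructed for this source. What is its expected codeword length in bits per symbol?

Repeatedly combine the two least-probable nodes; the expected code length is the sum of the merged weights.
merge 2/25 + 2/25 → 4/25
merge 1/10 + 7/50 → 6/25
merge 3/20 + 3/20 → 3/10
merge 4/25 + 6/25 → 2/5
merge 3/10 + 3/10 → 3/5
merge 2/5 + 3/5 → 1
L = 4/25 + 6/25 + 3/10 + 2/5 + 3/5 + 1 = 27/10 = 2.7 bits/symbol.

2.7 bits/symbol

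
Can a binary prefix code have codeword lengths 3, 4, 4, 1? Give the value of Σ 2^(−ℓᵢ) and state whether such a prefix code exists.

With common denominator 2^4 = 16: Σ 2^(−ℓᵢ) = 2/16 + 1/16 + 1/16 + 8/16 = 12/16 = 0.75.
Kraft's inequality requires Σ ≤ 1; here Σ = 0.75 ≤ 1, so such a prefix code exists.

0.75; yes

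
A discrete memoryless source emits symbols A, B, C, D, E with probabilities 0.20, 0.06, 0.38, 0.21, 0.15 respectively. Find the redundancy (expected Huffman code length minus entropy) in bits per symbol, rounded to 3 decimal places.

0.088 bits

Entropy H = −Σ p log₂ p ≈ 2.1217 bits.
Huffman merges: 3/50+3/20→21/100; 1/5+21/100→41/100; 21/100+19/50→59/100; 41/100+59/100→1. L = 221/100 ≈ 2.2100.
L − H = 2.2100 − 2.1217 = 0.088 bits.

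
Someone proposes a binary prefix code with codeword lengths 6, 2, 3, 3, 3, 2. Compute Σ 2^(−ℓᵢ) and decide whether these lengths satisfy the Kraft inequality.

0.890625; yes

With common denominator 2^6 = 64: Σ 2^(−ℓᵢ) = 1/64 + 16/64 + 8/64 + 8/64 + 8/64 + 16/64 = 57/64 = 0.890625.
Kraft's inequality requires Σ ≤ 1; here Σ = 0.890625 ≤ 1, so such a prefix code exists.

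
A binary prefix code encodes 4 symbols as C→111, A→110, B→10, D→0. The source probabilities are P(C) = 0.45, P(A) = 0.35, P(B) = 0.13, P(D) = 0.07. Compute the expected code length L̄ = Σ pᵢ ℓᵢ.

2.73 bits/symbol

L̄ = Σ pᵢ·ℓᵢ = 0.45·3 + 0.35·3 + 0.13·2 + 0.07·1 = 2.73 bits/symbol.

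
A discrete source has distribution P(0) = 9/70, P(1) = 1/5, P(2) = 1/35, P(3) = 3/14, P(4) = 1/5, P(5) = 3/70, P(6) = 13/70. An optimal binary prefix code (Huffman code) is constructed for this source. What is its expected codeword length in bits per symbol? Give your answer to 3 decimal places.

2.657 bits/symbol

Repeatedly combine the two least-probable nodes; the expected code length is the sum of the merged weights.
merge 1/35 + 3/70 → 1/14
merge 1/14 + 9/70 → 1/5
merge 13/70 + 1/5 → 27/70
merge 1/5 + 1/5 → 2/5
merge 3/14 + 27/70 → 3/5
merge 2/5 + 3/5 → 1
L = 1/14 + 1/5 + 27/70 + 2/5 + 3/5 + 1 = 93/35 ≈ 2.657 bits/symbol.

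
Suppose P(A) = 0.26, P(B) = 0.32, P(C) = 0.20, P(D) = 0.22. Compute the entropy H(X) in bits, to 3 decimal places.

H = −Σ pᵢ log₂ pᵢ.
−0.26·log₂(0.26) = 0.5053
−0.32·log₂(0.32) = 0.5260
−0.20·log₂(0.20) = 0.4644
−0.22·log₂(0.22) = 0.4806
Sum ≈ 1.9763 → 1.976 bits.

1.976 bits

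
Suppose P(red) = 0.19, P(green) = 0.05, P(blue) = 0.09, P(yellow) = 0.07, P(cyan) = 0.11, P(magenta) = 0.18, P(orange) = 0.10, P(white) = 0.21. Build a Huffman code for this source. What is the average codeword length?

Repeatedly combine the two least-probable nodes; the expected code length is the sum of the merged weights.
merge 1/20 + 7/100 → 3/25
merge 9/100 + 1/10 → 19/100
merge 11/100 + 3/25 → 23/100
merge 9/50 + 19/100 → 37/100
merge 19/100 + 21/100 → 2/5
merge 23/100 + 37/100 → 3/5
merge 2/5 + 3/5 → 1
L = 3/25 + 19/100 + 23/100 + 37/100 + 2/5 + 3/5 + 1 = 291/100 = 2.91 bits/symbol.

2.91 bits/symbol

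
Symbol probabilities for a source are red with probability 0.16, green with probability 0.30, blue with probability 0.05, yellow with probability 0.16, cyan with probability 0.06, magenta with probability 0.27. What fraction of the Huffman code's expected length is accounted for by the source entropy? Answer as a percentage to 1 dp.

Entropy H = −Σ p log₂ p ≈ 2.3368 bits.
Huffman merges: 1/20+3/50→11/100; 11/100+4/25→27/100; 4/25+27/100→43/100; 27/100+3/10→57/100; 43/100+57/100→1. L = 119/50 ≈ 2.3800.
Efficiency = H/L = 2.3368/2.3800 = 98.2%.

98.2%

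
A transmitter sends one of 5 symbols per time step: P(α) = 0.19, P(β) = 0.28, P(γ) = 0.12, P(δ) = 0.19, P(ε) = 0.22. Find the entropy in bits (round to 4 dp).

H = −Σ pᵢ log₂ pᵢ.
−0.19·log₂(0.19) = 0.4552
−0.28·log₂(0.28) = 0.5142
−0.12·log₂(0.12) = 0.3671
−0.19·log₂(0.19) = 0.4552
−0.22·log₂(0.22) = 0.4806
Sum ≈ 2.2723 → 2.2723 bits.

2.2723 bits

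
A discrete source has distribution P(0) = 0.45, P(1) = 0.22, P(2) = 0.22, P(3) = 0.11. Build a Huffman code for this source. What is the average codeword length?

Repeatedly combine the two least-probable nodes; the expected code length is the sum of the merged weights.
merge 11/100 + 11/50 → 33/100
merge 11/50 + 33/100 → 11/20
merge 9/20 + 11/20 → 1
L = 33/100 + 11/20 + 1 = 47/25 = 1.88 bits/symbol.

1.88 bits/symbol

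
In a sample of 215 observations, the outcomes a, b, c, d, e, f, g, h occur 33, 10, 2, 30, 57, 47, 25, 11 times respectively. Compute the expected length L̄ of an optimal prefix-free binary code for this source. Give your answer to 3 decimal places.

2.679 bits/symbol

Probabilities are the counts divided by 215.
Repeatedly combine the two least-probable nodes; the expected code length is the sum of the merged weights.
merge 2/215 + 2/43 → 12/215
merge 11/215 + 12/215 → 23/215
merge 23/215 + 5/43 → 48/215
merge 6/43 + 33/215 → 63/215
merge 47/215 + 48/215 → 19/43
merge 57/215 + 63/215 → 24/43
merge 19/43 + 24/43 → 1
L = 12/215 + 23/215 + 48/215 + 63/215 + 19/43 + 24/43 + 1 = 576/215 ≈ 2.679 bits/symbol.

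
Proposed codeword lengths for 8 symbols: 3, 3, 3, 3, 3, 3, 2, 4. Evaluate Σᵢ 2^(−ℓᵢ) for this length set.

With common denominator 2^4 = 16: Σ 2^(−ℓᵢ) = 2/16 + 2/16 + 2/16 + 2/16 + 2/16 + 2/16 + 4/16 + 1/16 = 17/16 = 1.0625.

1.0625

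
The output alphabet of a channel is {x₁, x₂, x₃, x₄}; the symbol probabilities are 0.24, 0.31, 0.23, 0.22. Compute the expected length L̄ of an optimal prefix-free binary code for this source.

Repeatedly combine the two least-probable nodes; the expected code length is the sum of the merged weights.
merge 11/50 + 23/100 → 9/20
merge 6/25 + 31/100 → 11/20
merge 9/20 + 11/20 → 1
L = 9/20 + 11/20 + 1 = 2 bits/symbol.

2 bits/symbol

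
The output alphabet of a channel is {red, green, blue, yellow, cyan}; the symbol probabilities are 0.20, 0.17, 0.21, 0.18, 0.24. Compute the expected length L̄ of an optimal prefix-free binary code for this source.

Repeatedly combine the two least-probable nodes; the expected code length is the sum of the merged weights.
merge 17/100 + 9/50 → 7/20
merge 1/5 + 21/100 → 41/100
merge 6/25 + 7/20 → 59/100
merge 41/100 + 59/100 → 1
L = 7/20 + 41/100 + 59/100 + 1 = 47/20 = 2.35 bits/symbol.

2.35 bits/symbol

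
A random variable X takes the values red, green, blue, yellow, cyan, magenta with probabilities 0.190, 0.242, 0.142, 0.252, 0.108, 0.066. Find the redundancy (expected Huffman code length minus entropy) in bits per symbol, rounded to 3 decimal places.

Entropy H = −Σ p log₂ p ≈ 2.4572 bits.
Huffman merges: 33/500+27/250→87/500; 71/500+87/500→79/250; 19/100+121/500→54/125; 63/250+79/250→71/125; 54/125+71/125→1. L = 249/100 ≈ 2.4900.
L − H = 2.4900 − 2.4572 = 0.033 bits.

0.033 bits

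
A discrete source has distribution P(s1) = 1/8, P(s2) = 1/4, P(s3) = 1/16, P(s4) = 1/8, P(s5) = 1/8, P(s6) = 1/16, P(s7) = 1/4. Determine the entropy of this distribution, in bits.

Each probability is a power of 1/2, so log₂(1/p) is an integer.
H = Σ p·log₂(1/p) = 1/8·3 + 1/4·2 + 1/16·4 + 1/8·3 + 1/8·3 + 1/16·4 + 1/4·2 = 2.625 bits.

2.625 bits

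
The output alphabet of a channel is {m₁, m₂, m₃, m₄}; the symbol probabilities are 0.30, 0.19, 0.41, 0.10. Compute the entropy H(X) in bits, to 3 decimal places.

H = −Σ pᵢ log₂ pᵢ.
−0.30·log₂(0.30) = 0.5211
−0.19·log₂(0.19) = 0.4552
−0.41·log₂(0.41) = 0.5274
−0.10·log₂(0.10) = 0.3322
Sum ≈ 1.8359 → 1.836 bits.

1.836 bits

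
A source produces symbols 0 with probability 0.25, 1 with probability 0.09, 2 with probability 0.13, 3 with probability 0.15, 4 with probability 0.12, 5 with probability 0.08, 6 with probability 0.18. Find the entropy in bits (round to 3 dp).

2.710 bits

H = −Σ pᵢ log₂ pᵢ.
−0.25·log₂(0.25) = 0.5000
−0.09·log₂(0.09) = 0.3127
−0.13·log₂(0.13) = 0.3826
−0.15·log₂(0.15) = 0.4105
−0.12·log₂(0.12) = 0.3671
−0.08·log₂(0.08) = 0.2915
−0.18·log₂(0.18) = 0.4453
Sum ≈ 2.7097 → 2.710 bits.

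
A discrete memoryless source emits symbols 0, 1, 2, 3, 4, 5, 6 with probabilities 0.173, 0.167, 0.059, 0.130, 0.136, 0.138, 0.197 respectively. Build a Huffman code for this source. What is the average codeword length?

2.803 bits/symbol

Repeatedly combine the two least-probable nodes; the expected code length is the sum of the merged weights.
merge 59/1000 + 13/100 → 189/1000
merge 17/125 + 69/500 → 137/500
merge 167/1000 + 173/1000 → 17/50
merge 189/1000 + 197/1000 → 193/500
merge 137/500 + 17/50 → 307/500
merge 193/500 + 307/500 → 1
L = 189/1000 + 137/500 + 17/50 + 193/500 + 307/500 + 1 = 2803/1000 = 2.803 bits/symbol.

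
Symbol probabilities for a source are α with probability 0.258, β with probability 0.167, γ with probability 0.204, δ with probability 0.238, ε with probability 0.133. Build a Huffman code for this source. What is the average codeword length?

Repeatedly combine the two least-probable nodes; the expected code length is the sum of the merged weights.
merge 133/1000 + 167/1000 → 3/10
merge 51/250 + 119/500 → 221/500
merge 129/500 + 3/10 → 279/500
merge 221/500 + 279/500 → 1
L = 3/10 + 221/500 + 279/500 + 1 = 23/10 = 2.3 bits/symbol.

2.3 bits/symbol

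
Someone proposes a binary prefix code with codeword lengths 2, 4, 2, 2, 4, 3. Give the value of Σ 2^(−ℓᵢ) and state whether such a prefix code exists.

With common denominator 2^4 = 16: Σ 2^(−ℓᵢ) = 4/16 + 1/16 + 4/16 + 4/16 + 1/16 + 2/16 = 16/16 = 1.
Kraft's inequality requires Σ ≤ 1; here Σ = 1 ≤ 1, so such a prefix code exists.

1; yes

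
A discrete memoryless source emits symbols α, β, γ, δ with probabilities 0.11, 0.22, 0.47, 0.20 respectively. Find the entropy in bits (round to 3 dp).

1.807 bits

H = −Σ pᵢ log₂ pᵢ.
−0.11·log₂(0.11) = 0.3503
−0.22·log₂(0.22) = 0.4806
−0.47·log₂(0.47) = 0.5120
−0.20·log₂(0.20) = 0.4644
Sum ≈ 1.8072 → 1.807 bits.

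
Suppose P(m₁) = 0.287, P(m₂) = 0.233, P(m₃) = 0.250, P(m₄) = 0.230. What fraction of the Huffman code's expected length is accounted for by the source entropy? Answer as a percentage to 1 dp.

Entropy H = −Σ p log₂ p ≈ 1.9942 bits.
Huffman merges: 23/100+233/1000→463/1000; 1/4+287/1000→537/1000; 463/1000+537/1000→1. L = 2 ≈ 2.0000.
Efficiency = H/L = 1.9942/2.0000 = 99.7%.

99.7%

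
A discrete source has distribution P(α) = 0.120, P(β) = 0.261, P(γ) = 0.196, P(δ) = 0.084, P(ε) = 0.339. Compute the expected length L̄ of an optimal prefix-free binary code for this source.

2.204 bits/symbol

Repeatedly combine the two least-probable nodes; the expected code length is the sum of the merged weights.
merge 21/250 + 3/25 → 51/250
merge 49/250 + 51/250 → 2/5
merge 261/1000 + 339/1000 → 3/5
merge 2/5 + 3/5 → 1
L = 51/250 + 2/5 + 3/5 + 1 = 551/250 = 2.204 bits/symbol.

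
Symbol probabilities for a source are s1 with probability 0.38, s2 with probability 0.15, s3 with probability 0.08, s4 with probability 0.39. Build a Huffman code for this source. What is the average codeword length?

Repeatedly combine the two least-probable nodes; the expected code length is the sum of the merged weights.
merge 2/25 + 3/20 → 23/100
merge 23/100 + 19/50 → 61/100
merge 39/100 + 61/100 → 1
L = 23/100 + 61/100 + 1 = 46/25 = 1.84 bits/symbol.

1.84 bits/symbol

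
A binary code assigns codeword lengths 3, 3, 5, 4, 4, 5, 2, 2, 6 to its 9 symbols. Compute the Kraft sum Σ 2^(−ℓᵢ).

With common denominator 2^6 = 64: Σ 2^(−ℓᵢ) = 8/64 + 8/64 + 2/64 + 4/64 + 4/64 + 2/64 + 16/64 + 16/64 + 1/64 = 61/64 = 0.953125.

0.953125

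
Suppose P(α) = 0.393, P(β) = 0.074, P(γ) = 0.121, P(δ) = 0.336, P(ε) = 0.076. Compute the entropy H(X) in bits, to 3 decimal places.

H = −Σ pᵢ log₂ pᵢ.
−0.393·log₂(0.393) = 0.5295
−0.074·log₂(0.074) = 0.2780
−0.121·log₂(0.121) = 0.3687
−0.336·log₂(0.336) = 0.5287
−0.076·log₂(0.076) = 0.2826
Sum ≈ 1.9874 → 1.987 bits.

1.987 bits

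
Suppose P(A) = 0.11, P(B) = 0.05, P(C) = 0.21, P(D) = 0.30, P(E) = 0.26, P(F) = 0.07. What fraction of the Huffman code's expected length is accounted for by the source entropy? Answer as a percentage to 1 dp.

Entropy H = −Σ p log₂ p ≈ 2.3341 bits.
Huffman merges: 1/20+7/100→3/25; 11/100+3/25→23/100; 21/100+23/100→11/25; 13/50+3/10→14/25; 11/25+14/25→1. L = 47/20 ≈ 2.3500.
Efficiency = H/L = 2.3341/2.3500 = 99.3%.

99.3%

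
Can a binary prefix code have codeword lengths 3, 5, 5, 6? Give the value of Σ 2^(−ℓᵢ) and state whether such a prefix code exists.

0.203125; yes

With common denominator 2^6 = 64: Σ 2^(−ℓᵢ) = 8/64 + 2/64 + 2/64 + 1/64 = 13/64 = 0.203125.
Kraft's inequality requires Σ ≤ 1; here Σ = 0.203125 ≤ 1, so such a prefix code exists.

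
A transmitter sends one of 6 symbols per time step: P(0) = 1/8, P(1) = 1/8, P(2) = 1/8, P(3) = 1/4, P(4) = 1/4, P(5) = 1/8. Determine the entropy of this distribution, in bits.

2.5 bits

Each probability is a power of 1/2, so log₂(1/p) is an integer.
H = Σ p·log₂(1/p) = 1/8·3 + 1/8·3 + 1/8·3 + 1/4·2 + 1/4·2 + 1/8·3 = 2.5 bits.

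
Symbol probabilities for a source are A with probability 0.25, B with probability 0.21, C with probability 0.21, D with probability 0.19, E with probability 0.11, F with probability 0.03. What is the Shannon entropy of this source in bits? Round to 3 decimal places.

2.403 bits

H = −Σ pᵢ log₂ pᵢ.
−0.25·log₂(0.25) = 0.5000
−0.21·log₂(0.21) = 0.4728
−0.21·log₂(0.21) = 0.4728
−0.19·log₂(0.19) = 0.4552
−0.11·log₂(0.11) = 0.3503
−0.03·log₂(0.03) = 0.1518
Sum ≈ 2.4029 → 2.403 bits.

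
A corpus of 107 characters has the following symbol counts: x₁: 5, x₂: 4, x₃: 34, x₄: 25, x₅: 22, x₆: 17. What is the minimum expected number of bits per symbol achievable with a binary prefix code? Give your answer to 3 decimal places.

2.327 bits/symbol

Probabilities are the counts divided by 107.
Repeatedly combine the two least-probable nodes; the expected code length is the sum of the merged weights.
merge 4/107 + 5/107 → 9/107
merge 9/107 + 17/107 → 26/107
merge 22/107 + 25/107 → 47/107
merge 26/107 + 34/107 → 60/107
merge 47/107 + 60/107 → 1
L = 9/107 + 26/107 + 47/107 + 60/107 + 1 = 249/107 ≈ 2.327 bits/symbol.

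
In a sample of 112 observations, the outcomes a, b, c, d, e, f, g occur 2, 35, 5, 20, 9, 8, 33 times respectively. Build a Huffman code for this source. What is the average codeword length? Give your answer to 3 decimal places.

2.411 bits/symbol

Probabilities are the counts divided by 112.
Repeatedly combine the two least-probable nodes; the expected code length is the sum of the merged weights.
merge 1/56 + 5/112 → 1/16
merge 1/16 + 1/14 → 15/112
merge 9/112 + 15/112 → 3/14
merge 5/28 + 3/14 → 11/28
merge 33/112 + 5/16 → 17/28
merge 11/28 + 17/28 → 1
L = 1/16 + 15/112 + 3/14 + 11/28 + 17/28 + 1 = 135/56 ≈ 2.411 bits/symbol.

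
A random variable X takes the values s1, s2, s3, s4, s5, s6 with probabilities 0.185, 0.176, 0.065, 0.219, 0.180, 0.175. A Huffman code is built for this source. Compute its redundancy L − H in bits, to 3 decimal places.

Entropy H = −Σ p log₂ p ≈ 2.5130 bits.
Huffman merges: 13/200+7/40→6/25; 22/125+9/50→89/250; 37/200+219/1000→101/250; 6/25+89/250→149/250; 101/250+149/250→1. L = 649/250 ≈ 2.5960.
L − H = 2.5960 − 2.5130 = 0.083 bits.

0.083 bits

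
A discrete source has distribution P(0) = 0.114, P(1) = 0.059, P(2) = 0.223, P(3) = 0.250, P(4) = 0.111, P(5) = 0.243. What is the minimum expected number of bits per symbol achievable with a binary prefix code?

2.454 bits/symbol

Repeatedly combine the two least-probable nodes; the expected code length is the sum of the merged weights.
merge 59/1000 + 111/1000 → 17/100
merge 57/500 + 17/100 → 71/250
merge 223/1000 + 243/1000 → 233/500
merge 1/4 + 71/250 → 267/500
merge 233/500 + 267/500 → 1
L = 17/100 + 71/250 + 233/500 + 267/500 + 1 = 1227/500 = 2.454 bits/symbol.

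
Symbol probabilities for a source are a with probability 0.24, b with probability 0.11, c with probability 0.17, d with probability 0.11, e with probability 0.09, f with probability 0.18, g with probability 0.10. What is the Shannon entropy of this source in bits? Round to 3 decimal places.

2.719 bits

H = −Σ pᵢ log₂ pᵢ.
−0.24·log₂(0.24) = 0.4941
−0.11·log₂(0.11) = 0.3503
−0.17·log₂(0.17) = 0.4346
−0.11·log₂(0.11) = 0.3503
−0.09·log₂(0.09) = 0.3127
−0.18·log₂(0.18) = 0.4453
−0.10·log₂(0.10) = 0.3322
Sum ≈ 2.7194 → 2.719 bits.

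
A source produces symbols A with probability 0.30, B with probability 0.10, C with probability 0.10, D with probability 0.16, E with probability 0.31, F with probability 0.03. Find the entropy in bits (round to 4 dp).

2.2841 bits

H = −Σ pᵢ log₂ pᵢ.
−0.30·log₂(0.30) = 0.5211
−0.10·log₂(0.10) = 0.3322
−0.10·log₂(0.10) = 0.3322
−0.16·log₂(0.16) = 0.4230
−0.31·log₂(0.31) = 0.5238
−0.03·log₂(0.03) = 0.1518
Sum ≈ 2.2841 → 2.2841 bits.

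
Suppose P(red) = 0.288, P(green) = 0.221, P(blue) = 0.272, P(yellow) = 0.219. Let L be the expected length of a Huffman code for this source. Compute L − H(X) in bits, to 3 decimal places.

Entropy H = −Σ p log₂ p ≈ 1.9893 bits.
Huffman merges: 219/1000+221/1000→11/25; 34/125+36/125→14/25; 11/25+14/25→1. L = 2 ≈ 2.0000.
L − H = 2.0000 − 1.9893 = 0.011 bits.

0.011 bits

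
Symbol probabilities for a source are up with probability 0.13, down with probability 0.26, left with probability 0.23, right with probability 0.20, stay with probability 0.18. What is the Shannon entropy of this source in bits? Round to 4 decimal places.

H = −Σ pᵢ log₂ pᵢ.
−0.13·log₂(0.13) = 0.3826
−0.26·log₂(0.26) = 0.5053
−0.23·log₂(0.23) = 0.4877
−0.20·log₂(0.20) = 0.4644
−0.18·log₂(0.18) = 0.4453
Sum ≈ 2.2853 → 2.2853 bits.

2.2853 bits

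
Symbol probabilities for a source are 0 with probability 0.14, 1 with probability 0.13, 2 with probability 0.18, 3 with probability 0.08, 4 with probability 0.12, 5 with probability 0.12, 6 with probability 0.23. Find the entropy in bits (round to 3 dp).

2.738 bits

H = −Σ pᵢ log₂ pᵢ.
−0.14·log₂(0.14) = 0.3971
−0.13·log₂(0.13) = 0.3826
−0.18·log₂(0.18) = 0.4453
−0.08·log₂(0.08) = 0.2915
−0.12·log₂(0.12) = 0.3671
−0.12·log₂(0.12) = 0.3671
−0.23·log₂(0.23) = 0.4877
Sum ≈ 2.7384 → 2.738 bits.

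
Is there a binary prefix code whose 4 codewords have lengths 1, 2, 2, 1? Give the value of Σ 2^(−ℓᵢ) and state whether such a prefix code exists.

1.5; no

With common denominator 2^2 = 4: Σ 2^(−ℓᵢ) = 2/4 + 1/4 + 1/4 + 2/4 = 6/4 = 1.5.
Kraft's inequality requires Σ ≤ 1; here Σ = 1.5 > 1, so no such prefix code exists.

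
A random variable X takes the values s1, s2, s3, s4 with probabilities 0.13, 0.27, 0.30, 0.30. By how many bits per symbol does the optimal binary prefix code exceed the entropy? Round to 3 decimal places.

Entropy H = −Σ p log₂ p ≈ 1.9348 bits.
Huffman merges: 13/100+27/100→2/5; 3/10+3/10→3/5; 2/5+3/5→1. L = 2 ≈ 2.0000.
L − H = 2.0000 − 1.9348 = 0.065 bits.

0.065 bits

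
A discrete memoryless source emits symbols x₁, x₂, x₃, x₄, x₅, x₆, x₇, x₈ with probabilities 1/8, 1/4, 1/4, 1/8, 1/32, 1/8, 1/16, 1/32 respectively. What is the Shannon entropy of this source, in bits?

2.6875 bits

Each probability is a power of 1/2, so log₂(1/p) is an integer.
H = Σ p·log₂(1/p) = 1/8·3 + 1/4·2 + 1/4·2 + 1/8·3 + 1/32·5 + 1/8·3 + 1/16·4 + 1/32·5 = 2.6875 bits.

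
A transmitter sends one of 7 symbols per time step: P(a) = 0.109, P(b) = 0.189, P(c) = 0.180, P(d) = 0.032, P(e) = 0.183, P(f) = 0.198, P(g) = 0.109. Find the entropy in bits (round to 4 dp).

2.6665 bits

H = −Σ pᵢ log₂ pᵢ.
−0.109·log₂(0.109) = 0.3485
−0.189·log₂(0.189) = 0.4543
−0.180·log₂(0.180) = 0.4453
−0.032·log₂(0.032) = 0.1589
−0.183·log₂(0.183) = 0.4484
−0.198·log₂(0.198) = 0.4626
−0.109·log₂(0.109) = 0.3485
Sum ≈ 2.6665 → 2.6665 bits.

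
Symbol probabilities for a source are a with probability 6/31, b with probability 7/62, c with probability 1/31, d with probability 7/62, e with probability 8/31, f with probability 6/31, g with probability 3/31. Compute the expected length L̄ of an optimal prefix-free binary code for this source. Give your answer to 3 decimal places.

2.677 bits/symbol

Repeatedly combine the two least-probable nodes; the expected code length is the sum of the merged weights.
merge 1/31 + 3/31 → 4/31
merge 7/62 + 7/62 → 7/31
merge 4/31 + 6/31 → 10/31
merge 6/31 + 7/31 → 13/31
merge 8/31 + 10/31 → 18/31
merge 13/31 + 18/31 → 1
L = 4/31 + 7/31 + 10/31 + 13/31 + 18/31 + 1 = 83/31 ≈ 2.677 bits/symbol.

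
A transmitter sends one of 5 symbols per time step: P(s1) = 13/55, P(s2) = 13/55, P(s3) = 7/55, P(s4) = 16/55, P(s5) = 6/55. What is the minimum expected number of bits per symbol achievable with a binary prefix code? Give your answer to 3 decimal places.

2.236 bits/symbol

Repeatedly combine the two least-probable nodes; the expected code length is the sum of the merged weights.
merge 6/55 + 7/55 → 13/55
merge 13/55 + 13/55 → 26/55
merge 13/55 + 16/55 → 29/55
merge 26/55 + 29/55 → 1
L = 13/55 + 26/55 + 29/55 + 1 = 123/55 ≈ 2.236 bits/symbol.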